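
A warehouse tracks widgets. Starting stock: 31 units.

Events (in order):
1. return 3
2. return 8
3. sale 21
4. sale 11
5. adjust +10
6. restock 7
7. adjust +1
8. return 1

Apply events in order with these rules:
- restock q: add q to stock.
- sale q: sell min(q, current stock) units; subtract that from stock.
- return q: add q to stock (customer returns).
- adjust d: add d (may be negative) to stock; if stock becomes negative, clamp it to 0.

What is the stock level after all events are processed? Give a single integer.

Processing events:
Start: stock = 31
  Event 1 (return 3): 31 + 3 = 34
  Event 2 (return 8): 34 + 8 = 42
  Event 3 (sale 21): sell min(21,42)=21. stock: 42 - 21 = 21. total_sold = 21
  Event 4 (sale 11): sell min(11,21)=11. stock: 21 - 11 = 10. total_sold = 32
  Event 5 (adjust +10): 10 + 10 = 20
  Event 6 (restock 7): 20 + 7 = 27
  Event 7 (adjust +1): 27 + 1 = 28
  Event 8 (return 1): 28 + 1 = 29
Final: stock = 29, total_sold = 32

Answer: 29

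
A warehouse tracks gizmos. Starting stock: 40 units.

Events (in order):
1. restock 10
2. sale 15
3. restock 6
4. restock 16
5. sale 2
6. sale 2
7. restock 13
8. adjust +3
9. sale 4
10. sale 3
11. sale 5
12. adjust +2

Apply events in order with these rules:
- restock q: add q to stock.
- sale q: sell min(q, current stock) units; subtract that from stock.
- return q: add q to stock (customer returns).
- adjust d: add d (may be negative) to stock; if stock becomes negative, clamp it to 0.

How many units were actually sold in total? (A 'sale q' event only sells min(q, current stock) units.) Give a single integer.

Answer: 31

Derivation:
Processing events:
Start: stock = 40
  Event 1 (restock 10): 40 + 10 = 50
  Event 2 (sale 15): sell min(15,50)=15. stock: 50 - 15 = 35. total_sold = 15
  Event 3 (restock 6): 35 + 6 = 41
  Event 4 (restock 16): 41 + 16 = 57
  Event 5 (sale 2): sell min(2,57)=2. stock: 57 - 2 = 55. total_sold = 17
  Event 6 (sale 2): sell min(2,55)=2. stock: 55 - 2 = 53. total_sold = 19
  Event 7 (restock 13): 53 + 13 = 66
  Event 8 (adjust +3): 66 + 3 = 69
  Event 9 (sale 4): sell min(4,69)=4. stock: 69 - 4 = 65. total_sold = 23
  Event 10 (sale 3): sell min(3,65)=3. stock: 65 - 3 = 62. total_sold = 26
  Event 11 (sale 5): sell min(5,62)=5. stock: 62 - 5 = 57. total_sold = 31
  Event 12 (adjust +2): 57 + 2 = 59
Final: stock = 59, total_sold = 31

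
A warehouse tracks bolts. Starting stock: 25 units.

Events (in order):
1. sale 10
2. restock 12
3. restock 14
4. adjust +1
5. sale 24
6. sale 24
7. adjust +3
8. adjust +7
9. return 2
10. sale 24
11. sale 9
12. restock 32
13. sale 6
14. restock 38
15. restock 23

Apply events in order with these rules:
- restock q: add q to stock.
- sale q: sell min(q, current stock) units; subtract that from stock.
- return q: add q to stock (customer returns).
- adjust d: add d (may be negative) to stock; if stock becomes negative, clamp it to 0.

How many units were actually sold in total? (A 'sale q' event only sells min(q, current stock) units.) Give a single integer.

Processing events:
Start: stock = 25
  Event 1 (sale 10): sell min(10,25)=10. stock: 25 - 10 = 15. total_sold = 10
  Event 2 (restock 12): 15 + 12 = 27
  Event 3 (restock 14): 27 + 14 = 41
  Event 4 (adjust +1): 41 + 1 = 42
  Event 5 (sale 24): sell min(24,42)=24. stock: 42 - 24 = 18. total_sold = 34
  Event 6 (sale 24): sell min(24,18)=18. stock: 18 - 18 = 0. total_sold = 52
  Event 7 (adjust +3): 0 + 3 = 3
  Event 8 (adjust +7): 3 + 7 = 10
  Event 9 (return 2): 10 + 2 = 12
  Event 10 (sale 24): sell min(24,12)=12. stock: 12 - 12 = 0. total_sold = 64
  Event 11 (sale 9): sell min(9,0)=0. stock: 0 - 0 = 0. total_sold = 64
  Event 12 (restock 32): 0 + 32 = 32
  Event 13 (sale 6): sell min(6,32)=6. stock: 32 - 6 = 26. total_sold = 70
  Event 14 (restock 38): 26 + 38 = 64
  Event 15 (restock 23): 64 + 23 = 87
Final: stock = 87, total_sold = 70

Answer: 70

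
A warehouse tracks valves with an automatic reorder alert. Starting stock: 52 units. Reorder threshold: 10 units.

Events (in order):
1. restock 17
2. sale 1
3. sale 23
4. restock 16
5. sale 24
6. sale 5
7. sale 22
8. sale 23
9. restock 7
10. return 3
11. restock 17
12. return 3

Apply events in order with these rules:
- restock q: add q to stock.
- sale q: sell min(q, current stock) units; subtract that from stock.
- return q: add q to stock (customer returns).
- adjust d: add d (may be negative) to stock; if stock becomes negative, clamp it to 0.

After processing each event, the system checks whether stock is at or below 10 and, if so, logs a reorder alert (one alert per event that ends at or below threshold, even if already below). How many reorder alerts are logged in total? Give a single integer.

Answer: 4

Derivation:
Processing events:
Start: stock = 52
  Event 1 (restock 17): 52 + 17 = 69
  Event 2 (sale 1): sell min(1,69)=1. stock: 69 - 1 = 68. total_sold = 1
  Event 3 (sale 23): sell min(23,68)=23. stock: 68 - 23 = 45. total_sold = 24
  Event 4 (restock 16): 45 + 16 = 61
  Event 5 (sale 24): sell min(24,61)=24. stock: 61 - 24 = 37. total_sold = 48
  Event 6 (sale 5): sell min(5,37)=5. stock: 37 - 5 = 32. total_sold = 53
  Event 7 (sale 22): sell min(22,32)=22. stock: 32 - 22 = 10. total_sold = 75
  Event 8 (sale 23): sell min(23,10)=10. stock: 10 - 10 = 0. total_sold = 85
  Event 9 (restock 7): 0 + 7 = 7
  Event 10 (return 3): 7 + 3 = 10
  Event 11 (restock 17): 10 + 17 = 27
  Event 12 (return 3): 27 + 3 = 30
Final: stock = 30, total_sold = 85

Checking against threshold 10:
  After event 1: stock=69 > 10
  After event 2: stock=68 > 10
  After event 3: stock=45 > 10
  After event 4: stock=61 > 10
  After event 5: stock=37 > 10
  After event 6: stock=32 > 10
  After event 7: stock=10 <= 10 -> ALERT
  After event 8: stock=0 <= 10 -> ALERT
  After event 9: stock=7 <= 10 -> ALERT
  After event 10: stock=10 <= 10 -> ALERT
  After event 11: stock=27 > 10
  After event 12: stock=30 > 10
Alert events: [7, 8, 9, 10]. Count = 4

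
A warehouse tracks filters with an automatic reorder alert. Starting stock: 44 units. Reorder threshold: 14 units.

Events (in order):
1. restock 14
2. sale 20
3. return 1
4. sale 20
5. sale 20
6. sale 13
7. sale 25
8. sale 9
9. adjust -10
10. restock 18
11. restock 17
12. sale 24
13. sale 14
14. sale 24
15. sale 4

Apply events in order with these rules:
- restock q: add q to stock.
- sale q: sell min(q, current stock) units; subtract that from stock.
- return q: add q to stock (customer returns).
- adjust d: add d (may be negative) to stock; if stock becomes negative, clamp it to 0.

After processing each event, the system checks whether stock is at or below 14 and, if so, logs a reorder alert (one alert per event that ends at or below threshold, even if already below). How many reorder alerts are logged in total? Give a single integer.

Processing events:
Start: stock = 44
  Event 1 (restock 14): 44 + 14 = 58
  Event 2 (sale 20): sell min(20,58)=20. stock: 58 - 20 = 38. total_sold = 20
  Event 3 (return 1): 38 + 1 = 39
  Event 4 (sale 20): sell min(20,39)=20. stock: 39 - 20 = 19. total_sold = 40
  Event 5 (sale 20): sell min(20,19)=19. stock: 19 - 19 = 0. total_sold = 59
  Event 6 (sale 13): sell min(13,0)=0. stock: 0 - 0 = 0. total_sold = 59
  Event 7 (sale 25): sell min(25,0)=0. stock: 0 - 0 = 0. total_sold = 59
  Event 8 (sale 9): sell min(9,0)=0. stock: 0 - 0 = 0. total_sold = 59
  Event 9 (adjust -10): 0 + -10 = 0 (clamped to 0)
  Event 10 (restock 18): 0 + 18 = 18
  Event 11 (restock 17): 18 + 17 = 35
  Event 12 (sale 24): sell min(24,35)=24. stock: 35 - 24 = 11. total_sold = 83
  Event 13 (sale 14): sell min(14,11)=11. stock: 11 - 11 = 0. total_sold = 94
  Event 14 (sale 24): sell min(24,0)=0. stock: 0 - 0 = 0. total_sold = 94
  Event 15 (sale 4): sell min(4,0)=0. stock: 0 - 0 = 0. total_sold = 94
Final: stock = 0, total_sold = 94

Checking against threshold 14:
  After event 1: stock=58 > 14
  After event 2: stock=38 > 14
  After event 3: stock=39 > 14
  After event 4: stock=19 > 14
  After event 5: stock=0 <= 14 -> ALERT
  After event 6: stock=0 <= 14 -> ALERT
  After event 7: stock=0 <= 14 -> ALERT
  After event 8: stock=0 <= 14 -> ALERT
  After event 9: stock=0 <= 14 -> ALERT
  After event 10: stock=18 > 14
  After event 11: stock=35 > 14
  After event 12: stock=11 <= 14 -> ALERT
  After event 13: stock=0 <= 14 -> ALERT
  After event 14: stock=0 <= 14 -> ALERT
  After event 15: stock=0 <= 14 -> ALERT
Alert events: [5, 6, 7, 8, 9, 12, 13, 14, 15]. Count = 9

Answer: 9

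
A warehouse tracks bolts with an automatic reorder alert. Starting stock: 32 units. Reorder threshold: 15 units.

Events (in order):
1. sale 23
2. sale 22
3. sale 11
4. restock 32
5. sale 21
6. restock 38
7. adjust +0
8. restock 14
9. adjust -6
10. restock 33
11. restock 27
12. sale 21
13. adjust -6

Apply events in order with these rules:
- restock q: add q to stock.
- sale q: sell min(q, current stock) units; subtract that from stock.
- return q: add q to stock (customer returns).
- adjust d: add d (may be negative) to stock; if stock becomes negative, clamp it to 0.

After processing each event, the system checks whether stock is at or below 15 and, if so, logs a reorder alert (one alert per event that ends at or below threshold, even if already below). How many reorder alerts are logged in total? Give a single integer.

Processing events:
Start: stock = 32
  Event 1 (sale 23): sell min(23,32)=23. stock: 32 - 23 = 9. total_sold = 23
  Event 2 (sale 22): sell min(22,9)=9. stock: 9 - 9 = 0. total_sold = 32
  Event 3 (sale 11): sell min(11,0)=0. stock: 0 - 0 = 0. total_sold = 32
  Event 4 (restock 32): 0 + 32 = 32
  Event 5 (sale 21): sell min(21,32)=21. stock: 32 - 21 = 11. total_sold = 53
  Event 6 (restock 38): 11 + 38 = 49
  Event 7 (adjust +0): 49 + 0 = 49
  Event 8 (restock 14): 49 + 14 = 63
  Event 9 (adjust -6): 63 + -6 = 57
  Event 10 (restock 33): 57 + 33 = 90
  Event 11 (restock 27): 90 + 27 = 117
  Event 12 (sale 21): sell min(21,117)=21. stock: 117 - 21 = 96. total_sold = 74
  Event 13 (adjust -6): 96 + -6 = 90
Final: stock = 90, total_sold = 74

Checking against threshold 15:
  After event 1: stock=9 <= 15 -> ALERT
  After event 2: stock=0 <= 15 -> ALERT
  After event 3: stock=0 <= 15 -> ALERT
  After event 4: stock=32 > 15
  After event 5: stock=11 <= 15 -> ALERT
  After event 6: stock=49 > 15
  After event 7: stock=49 > 15
  After event 8: stock=63 > 15
  After event 9: stock=57 > 15
  After event 10: stock=90 > 15
  After event 11: stock=117 > 15
  After event 12: stock=96 > 15
  After event 13: stock=90 > 15
Alert events: [1, 2, 3, 5]. Count = 4

Answer: 4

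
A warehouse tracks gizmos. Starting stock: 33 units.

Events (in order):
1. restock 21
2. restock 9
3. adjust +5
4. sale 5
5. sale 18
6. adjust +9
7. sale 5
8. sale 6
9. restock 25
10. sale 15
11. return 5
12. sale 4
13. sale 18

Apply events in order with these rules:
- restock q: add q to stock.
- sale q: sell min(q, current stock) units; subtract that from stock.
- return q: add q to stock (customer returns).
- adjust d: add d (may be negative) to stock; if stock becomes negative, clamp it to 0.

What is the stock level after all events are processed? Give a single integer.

Answer: 36

Derivation:
Processing events:
Start: stock = 33
  Event 1 (restock 21): 33 + 21 = 54
  Event 2 (restock 9): 54 + 9 = 63
  Event 3 (adjust +5): 63 + 5 = 68
  Event 4 (sale 5): sell min(5,68)=5. stock: 68 - 5 = 63. total_sold = 5
  Event 5 (sale 18): sell min(18,63)=18. stock: 63 - 18 = 45. total_sold = 23
  Event 6 (adjust +9): 45 + 9 = 54
  Event 7 (sale 5): sell min(5,54)=5. stock: 54 - 5 = 49. total_sold = 28
  Event 8 (sale 6): sell min(6,49)=6. stock: 49 - 6 = 43. total_sold = 34
  Event 9 (restock 25): 43 + 25 = 68
  Event 10 (sale 15): sell min(15,68)=15. stock: 68 - 15 = 53. total_sold = 49
  Event 11 (return 5): 53 + 5 = 58
  Event 12 (sale 4): sell min(4,58)=4. stock: 58 - 4 = 54. total_sold = 53
  Event 13 (sale 18): sell min(18,54)=18. stock: 54 - 18 = 36. total_sold = 71
Final: stock = 36, total_sold = 71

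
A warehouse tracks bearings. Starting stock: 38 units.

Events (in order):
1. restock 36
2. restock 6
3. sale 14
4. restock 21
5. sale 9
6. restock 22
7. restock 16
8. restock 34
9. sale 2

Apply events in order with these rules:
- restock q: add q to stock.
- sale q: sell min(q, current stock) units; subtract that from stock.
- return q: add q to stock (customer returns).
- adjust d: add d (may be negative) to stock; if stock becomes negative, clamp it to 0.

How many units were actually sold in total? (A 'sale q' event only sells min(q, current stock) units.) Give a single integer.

Answer: 25

Derivation:
Processing events:
Start: stock = 38
  Event 1 (restock 36): 38 + 36 = 74
  Event 2 (restock 6): 74 + 6 = 80
  Event 3 (sale 14): sell min(14,80)=14. stock: 80 - 14 = 66. total_sold = 14
  Event 4 (restock 21): 66 + 21 = 87
  Event 5 (sale 9): sell min(9,87)=9. stock: 87 - 9 = 78. total_sold = 23
  Event 6 (restock 22): 78 + 22 = 100
  Event 7 (restock 16): 100 + 16 = 116
  Event 8 (restock 34): 116 + 34 = 150
  Event 9 (sale 2): sell min(2,150)=2. stock: 150 - 2 = 148. total_sold = 25
Final: stock = 148, total_sold = 25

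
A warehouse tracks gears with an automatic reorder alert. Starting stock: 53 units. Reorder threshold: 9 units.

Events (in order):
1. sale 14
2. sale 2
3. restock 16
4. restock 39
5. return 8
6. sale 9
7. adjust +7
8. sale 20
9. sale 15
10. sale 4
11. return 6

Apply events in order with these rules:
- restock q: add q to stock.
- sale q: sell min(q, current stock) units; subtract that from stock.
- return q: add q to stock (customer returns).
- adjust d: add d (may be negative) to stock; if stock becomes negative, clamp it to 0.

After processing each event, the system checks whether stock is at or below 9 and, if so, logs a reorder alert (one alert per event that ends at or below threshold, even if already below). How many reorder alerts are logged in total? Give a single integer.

Answer: 0

Derivation:
Processing events:
Start: stock = 53
  Event 1 (sale 14): sell min(14,53)=14. stock: 53 - 14 = 39. total_sold = 14
  Event 2 (sale 2): sell min(2,39)=2. stock: 39 - 2 = 37. total_sold = 16
  Event 3 (restock 16): 37 + 16 = 53
  Event 4 (restock 39): 53 + 39 = 92
  Event 5 (return 8): 92 + 8 = 100
  Event 6 (sale 9): sell min(9,100)=9. stock: 100 - 9 = 91. total_sold = 25
  Event 7 (adjust +7): 91 + 7 = 98
  Event 8 (sale 20): sell min(20,98)=20. stock: 98 - 20 = 78. total_sold = 45
  Event 9 (sale 15): sell min(15,78)=15. stock: 78 - 15 = 63. total_sold = 60
  Event 10 (sale 4): sell min(4,63)=4. stock: 63 - 4 = 59. total_sold = 64
  Event 11 (return 6): 59 + 6 = 65
Final: stock = 65, total_sold = 64

Checking against threshold 9:
  After event 1: stock=39 > 9
  After event 2: stock=37 > 9
  After event 3: stock=53 > 9
  After event 4: stock=92 > 9
  After event 5: stock=100 > 9
  After event 6: stock=91 > 9
  After event 7: stock=98 > 9
  After event 8: stock=78 > 9
  After event 9: stock=63 > 9
  After event 10: stock=59 > 9
  After event 11: stock=65 > 9
Alert events: []. Count = 0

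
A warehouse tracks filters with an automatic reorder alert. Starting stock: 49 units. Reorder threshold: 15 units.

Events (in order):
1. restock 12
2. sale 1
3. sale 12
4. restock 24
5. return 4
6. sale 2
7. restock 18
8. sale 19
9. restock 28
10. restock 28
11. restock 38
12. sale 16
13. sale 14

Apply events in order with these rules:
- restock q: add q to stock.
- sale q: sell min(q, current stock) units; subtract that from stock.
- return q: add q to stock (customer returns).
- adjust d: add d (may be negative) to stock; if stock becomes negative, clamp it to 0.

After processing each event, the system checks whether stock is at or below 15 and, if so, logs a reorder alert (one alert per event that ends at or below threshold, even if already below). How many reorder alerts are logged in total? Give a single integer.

Processing events:
Start: stock = 49
  Event 1 (restock 12): 49 + 12 = 61
  Event 2 (sale 1): sell min(1,61)=1. stock: 61 - 1 = 60. total_sold = 1
  Event 3 (sale 12): sell min(12,60)=12. stock: 60 - 12 = 48. total_sold = 13
  Event 4 (restock 24): 48 + 24 = 72
  Event 5 (return 4): 72 + 4 = 76
  Event 6 (sale 2): sell min(2,76)=2. stock: 76 - 2 = 74. total_sold = 15
  Event 7 (restock 18): 74 + 18 = 92
  Event 8 (sale 19): sell min(19,92)=19. stock: 92 - 19 = 73. total_sold = 34
  Event 9 (restock 28): 73 + 28 = 101
  Event 10 (restock 28): 101 + 28 = 129
  Event 11 (restock 38): 129 + 38 = 167
  Event 12 (sale 16): sell min(16,167)=16. stock: 167 - 16 = 151. total_sold = 50
  Event 13 (sale 14): sell min(14,151)=14. stock: 151 - 14 = 137. total_sold = 64
Final: stock = 137, total_sold = 64

Checking against threshold 15:
  After event 1: stock=61 > 15
  After event 2: stock=60 > 15
  After event 3: stock=48 > 15
  After event 4: stock=72 > 15
  After event 5: stock=76 > 15
  After event 6: stock=74 > 15
  After event 7: stock=92 > 15
  After event 8: stock=73 > 15
  After event 9: stock=101 > 15
  After event 10: stock=129 > 15
  After event 11: stock=167 > 15
  After event 12: stock=151 > 15
  After event 13: stock=137 > 15
Alert events: []. Count = 0

Answer: 0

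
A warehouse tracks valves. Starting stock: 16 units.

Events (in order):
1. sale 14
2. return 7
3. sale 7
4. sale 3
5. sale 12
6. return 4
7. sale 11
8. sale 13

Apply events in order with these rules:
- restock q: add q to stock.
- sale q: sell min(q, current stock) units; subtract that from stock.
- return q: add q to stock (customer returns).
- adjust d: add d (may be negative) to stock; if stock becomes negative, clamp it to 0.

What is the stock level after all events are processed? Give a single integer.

Processing events:
Start: stock = 16
  Event 1 (sale 14): sell min(14,16)=14. stock: 16 - 14 = 2. total_sold = 14
  Event 2 (return 7): 2 + 7 = 9
  Event 3 (sale 7): sell min(7,9)=7. stock: 9 - 7 = 2. total_sold = 21
  Event 4 (sale 3): sell min(3,2)=2. stock: 2 - 2 = 0. total_sold = 23
  Event 5 (sale 12): sell min(12,0)=0. stock: 0 - 0 = 0. total_sold = 23
  Event 6 (return 4): 0 + 4 = 4
  Event 7 (sale 11): sell min(11,4)=4. stock: 4 - 4 = 0. total_sold = 27
  Event 8 (sale 13): sell min(13,0)=0. stock: 0 - 0 = 0. total_sold = 27
Final: stock = 0, total_sold = 27

Answer: 0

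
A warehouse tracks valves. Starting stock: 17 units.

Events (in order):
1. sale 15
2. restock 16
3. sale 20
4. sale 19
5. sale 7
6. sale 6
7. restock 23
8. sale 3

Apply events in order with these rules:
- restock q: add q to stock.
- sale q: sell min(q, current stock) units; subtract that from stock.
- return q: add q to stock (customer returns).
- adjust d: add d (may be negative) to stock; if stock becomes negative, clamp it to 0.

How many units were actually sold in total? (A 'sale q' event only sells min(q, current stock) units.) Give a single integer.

Processing events:
Start: stock = 17
  Event 1 (sale 15): sell min(15,17)=15. stock: 17 - 15 = 2. total_sold = 15
  Event 2 (restock 16): 2 + 16 = 18
  Event 3 (sale 20): sell min(20,18)=18. stock: 18 - 18 = 0. total_sold = 33
  Event 4 (sale 19): sell min(19,0)=0. stock: 0 - 0 = 0. total_sold = 33
  Event 5 (sale 7): sell min(7,0)=0. stock: 0 - 0 = 0. total_sold = 33
  Event 6 (sale 6): sell min(6,0)=0. stock: 0 - 0 = 0. total_sold = 33
  Event 7 (restock 23): 0 + 23 = 23
  Event 8 (sale 3): sell min(3,23)=3. stock: 23 - 3 = 20. total_sold = 36
Final: stock = 20, total_sold = 36

Answer: 36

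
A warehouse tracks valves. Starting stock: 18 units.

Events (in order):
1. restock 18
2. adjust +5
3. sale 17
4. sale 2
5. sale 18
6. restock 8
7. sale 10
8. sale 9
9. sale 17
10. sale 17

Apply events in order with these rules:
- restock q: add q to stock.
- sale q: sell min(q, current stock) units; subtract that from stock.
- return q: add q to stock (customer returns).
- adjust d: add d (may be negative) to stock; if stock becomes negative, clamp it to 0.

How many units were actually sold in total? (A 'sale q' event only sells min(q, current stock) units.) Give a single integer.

Processing events:
Start: stock = 18
  Event 1 (restock 18): 18 + 18 = 36
  Event 2 (adjust +5): 36 + 5 = 41
  Event 3 (sale 17): sell min(17,41)=17. stock: 41 - 17 = 24. total_sold = 17
  Event 4 (sale 2): sell min(2,24)=2. stock: 24 - 2 = 22. total_sold = 19
  Event 5 (sale 18): sell min(18,22)=18. stock: 22 - 18 = 4. total_sold = 37
  Event 6 (restock 8): 4 + 8 = 12
  Event 7 (sale 10): sell min(10,12)=10. stock: 12 - 10 = 2. total_sold = 47
  Event 8 (sale 9): sell min(9,2)=2. stock: 2 - 2 = 0. total_sold = 49
  Event 9 (sale 17): sell min(17,0)=0. stock: 0 - 0 = 0. total_sold = 49
  Event 10 (sale 17): sell min(17,0)=0. stock: 0 - 0 = 0. total_sold = 49
Final: stock = 0, total_sold = 49

Answer: 49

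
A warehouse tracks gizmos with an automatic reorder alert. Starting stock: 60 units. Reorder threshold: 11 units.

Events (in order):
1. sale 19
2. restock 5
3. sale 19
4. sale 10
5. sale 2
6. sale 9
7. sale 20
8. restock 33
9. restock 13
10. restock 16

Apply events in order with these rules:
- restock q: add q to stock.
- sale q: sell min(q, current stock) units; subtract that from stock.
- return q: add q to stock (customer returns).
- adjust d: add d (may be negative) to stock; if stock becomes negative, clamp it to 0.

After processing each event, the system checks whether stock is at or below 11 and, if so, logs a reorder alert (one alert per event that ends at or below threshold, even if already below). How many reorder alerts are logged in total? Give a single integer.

Answer: 2

Derivation:
Processing events:
Start: stock = 60
  Event 1 (sale 19): sell min(19,60)=19. stock: 60 - 19 = 41. total_sold = 19
  Event 2 (restock 5): 41 + 5 = 46
  Event 3 (sale 19): sell min(19,46)=19. stock: 46 - 19 = 27. total_sold = 38
  Event 4 (sale 10): sell min(10,27)=10. stock: 27 - 10 = 17. total_sold = 48
  Event 5 (sale 2): sell min(2,17)=2. stock: 17 - 2 = 15. total_sold = 50
  Event 6 (sale 9): sell min(9,15)=9. stock: 15 - 9 = 6. total_sold = 59
  Event 7 (sale 20): sell min(20,6)=6. stock: 6 - 6 = 0. total_sold = 65
  Event 8 (restock 33): 0 + 33 = 33
  Event 9 (restock 13): 33 + 13 = 46
  Event 10 (restock 16): 46 + 16 = 62
Final: stock = 62, total_sold = 65

Checking against threshold 11:
  After event 1: stock=41 > 11
  After event 2: stock=46 > 11
  After event 3: stock=27 > 11
  After event 4: stock=17 > 11
  After event 5: stock=15 > 11
  After event 6: stock=6 <= 11 -> ALERT
  After event 7: stock=0 <= 11 -> ALERT
  After event 8: stock=33 > 11
  After event 9: stock=46 > 11
  After event 10: stock=62 > 11
Alert events: [6, 7]. Count = 2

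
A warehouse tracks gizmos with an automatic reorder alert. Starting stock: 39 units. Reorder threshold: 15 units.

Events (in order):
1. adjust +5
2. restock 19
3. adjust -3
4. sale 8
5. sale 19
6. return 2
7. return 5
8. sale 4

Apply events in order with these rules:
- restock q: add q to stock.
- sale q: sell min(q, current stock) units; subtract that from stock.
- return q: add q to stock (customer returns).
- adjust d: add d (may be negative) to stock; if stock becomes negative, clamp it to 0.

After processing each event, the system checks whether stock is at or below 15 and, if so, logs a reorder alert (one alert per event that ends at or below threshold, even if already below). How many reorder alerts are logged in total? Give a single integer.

Answer: 0

Derivation:
Processing events:
Start: stock = 39
  Event 1 (adjust +5): 39 + 5 = 44
  Event 2 (restock 19): 44 + 19 = 63
  Event 3 (adjust -3): 63 + -3 = 60
  Event 4 (sale 8): sell min(8,60)=8. stock: 60 - 8 = 52. total_sold = 8
  Event 5 (sale 19): sell min(19,52)=19. stock: 52 - 19 = 33. total_sold = 27
  Event 6 (return 2): 33 + 2 = 35
  Event 7 (return 5): 35 + 5 = 40
  Event 8 (sale 4): sell min(4,40)=4. stock: 40 - 4 = 36. total_sold = 31
Final: stock = 36, total_sold = 31

Checking against threshold 15:
  After event 1: stock=44 > 15
  After event 2: stock=63 > 15
  After event 3: stock=60 > 15
  After event 4: stock=52 > 15
  After event 5: stock=33 > 15
  After event 6: stock=35 > 15
  After event 7: stock=40 > 15
  After event 8: stock=36 > 15
Alert events: []. Count = 0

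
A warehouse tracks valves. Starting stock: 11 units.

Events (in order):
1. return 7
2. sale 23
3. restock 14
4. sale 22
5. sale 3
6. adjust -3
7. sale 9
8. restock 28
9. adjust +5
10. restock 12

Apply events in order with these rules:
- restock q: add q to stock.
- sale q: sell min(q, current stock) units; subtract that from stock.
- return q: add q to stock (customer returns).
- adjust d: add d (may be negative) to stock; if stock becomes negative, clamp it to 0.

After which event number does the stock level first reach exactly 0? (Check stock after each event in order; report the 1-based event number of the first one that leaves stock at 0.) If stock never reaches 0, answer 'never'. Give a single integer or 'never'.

Processing events:
Start: stock = 11
  Event 1 (return 7): 11 + 7 = 18
  Event 2 (sale 23): sell min(23,18)=18. stock: 18 - 18 = 0. total_sold = 18
  Event 3 (restock 14): 0 + 14 = 14
  Event 4 (sale 22): sell min(22,14)=14. stock: 14 - 14 = 0. total_sold = 32
  Event 5 (sale 3): sell min(3,0)=0. stock: 0 - 0 = 0. total_sold = 32
  Event 6 (adjust -3): 0 + -3 = 0 (clamped to 0)
  Event 7 (sale 9): sell min(9,0)=0. stock: 0 - 0 = 0. total_sold = 32
  Event 8 (restock 28): 0 + 28 = 28
  Event 9 (adjust +5): 28 + 5 = 33
  Event 10 (restock 12): 33 + 12 = 45
Final: stock = 45, total_sold = 32

First zero at event 2.

Answer: 2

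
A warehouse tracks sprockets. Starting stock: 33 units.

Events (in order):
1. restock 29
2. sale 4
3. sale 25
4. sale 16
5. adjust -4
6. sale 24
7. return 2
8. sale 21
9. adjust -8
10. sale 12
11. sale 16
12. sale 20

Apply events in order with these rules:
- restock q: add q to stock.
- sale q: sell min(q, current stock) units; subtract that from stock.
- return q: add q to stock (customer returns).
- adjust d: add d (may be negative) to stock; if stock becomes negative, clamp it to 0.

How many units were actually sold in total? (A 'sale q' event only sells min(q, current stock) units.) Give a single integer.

Processing events:
Start: stock = 33
  Event 1 (restock 29): 33 + 29 = 62
  Event 2 (sale 4): sell min(4,62)=4. stock: 62 - 4 = 58. total_sold = 4
  Event 3 (sale 25): sell min(25,58)=25. stock: 58 - 25 = 33. total_sold = 29
  Event 4 (sale 16): sell min(16,33)=16. stock: 33 - 16 = 17. total_sold = 45
  Event 5 (adjust -4): 17 + -4 = 13
  Event 6 (sale 24): sell min(24,13)=13. stock: 13 - 13 = 0. total_sold = 58
  Event 7 (return 2): 0 + 2 = 2
  Event 8 (sale 21): sell min(21,2)=2. stock: 2 - 2 = 0. total_sold = 60
  Event 9 (adjust -8): 0 + -8 = 0 (clamped to 0)
  Event 10 (sale 12): sell min(12,0)=0. stock: 0 - 0 = 0. total_sold = 60
  Event 11 (sale 16): sell min(16,0)=0. stock: 0 - 0 = 0. total_sold = 60
  Event 12 (sale 20): sell min(20,0)=0. stock: 0 - 0 = 0. total_sold = 60
Final: stock = 0, total_sold = 60

Answer: 60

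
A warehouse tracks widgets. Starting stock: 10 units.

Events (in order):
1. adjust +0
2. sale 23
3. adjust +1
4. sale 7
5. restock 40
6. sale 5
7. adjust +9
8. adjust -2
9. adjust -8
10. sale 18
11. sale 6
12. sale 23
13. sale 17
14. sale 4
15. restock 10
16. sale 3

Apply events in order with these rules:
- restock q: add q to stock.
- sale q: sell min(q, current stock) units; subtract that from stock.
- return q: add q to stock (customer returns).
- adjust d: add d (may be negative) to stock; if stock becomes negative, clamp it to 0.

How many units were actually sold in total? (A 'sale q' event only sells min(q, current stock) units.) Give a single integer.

Processing events:
Start: stock = 10
  Event 1 (adjust +0): 10 + 0 = 10
  Event 2 (sale 23): sell min(23,10)=10. stock: 10 - 10 = 0. total_sold = 10
  Event 3 (adjust +1): 0 + 1 = 1
  Event 4 (sale 7): sell min(7,1)=1. stock: 1 - 1 = 0. total_sold = 11
  Event 5 (restock 40): 0 + 40 = 40
  Event 6 (sale 5): sell min(5,40)=5. stock: 40 - 5 = 35. total_sold = 16
  Event 7 (adjust +9): 35 + 9 = 44
  Event 8 (adjust -2): 44 + -2 = 42
  Event 9 (adjust -8): 42 + -8 = 34
  Event 10 (sale 18): sell min(18,34)=18. stock: 34 - 18 = 16. total_sold = 34
  Event 11 (sale 6): sell min(6,16)=6. stock: 16 - 6 = 10. total_sold = 40
  Event 12 (sale 23): sell min(23,10)=10. stock: 10 - 10 = 0. total_sold = 50
  Event 13 (sale 17): sell min(17,0)=0. stock: 0 - 0 = 0. total_sold = 50
  Event 14 (sale 4): sell min(4,0)=0. stock: 0 - 0 = 0. total_sold = 50
  Event 15 (restock 10): 0 + 10 = 10
  Event 16 (sale 3): sell min(3,10)=3. stock: 10 - 3 = 7. total_sold = 53
Final: stock = 7, total_sold = 53

Answer: 53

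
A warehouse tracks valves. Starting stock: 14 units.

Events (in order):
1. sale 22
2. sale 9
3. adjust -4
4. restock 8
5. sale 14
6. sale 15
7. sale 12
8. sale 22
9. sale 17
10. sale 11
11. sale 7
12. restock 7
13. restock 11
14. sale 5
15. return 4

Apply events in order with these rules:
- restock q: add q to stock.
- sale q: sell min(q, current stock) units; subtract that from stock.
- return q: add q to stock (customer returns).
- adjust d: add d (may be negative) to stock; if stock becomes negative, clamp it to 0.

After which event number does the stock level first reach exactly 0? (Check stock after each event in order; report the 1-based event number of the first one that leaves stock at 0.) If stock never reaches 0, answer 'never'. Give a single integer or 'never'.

Answer: 1

Derivation:
Processing events:
Start: stock = 14
  Event 1 (sale 22): sell min(22,14)=14. stock: 14 - 14 = 0. total_sold = 14
  Event 2 (sale 9): sell min(9,0)=0. stock: 0 - 0 = 0. total_sold = 14
  Event 3 (adjust -4): 0 + -4 = 0 (clamped to 0)
  Event 4 (restock 8): 0 + 8 = 8
  Event 5 (sale 14): sell min(14,8)=8. stock: 8 - 8 = 0. total_sold = 22
  Event 6 (sale 15): sell min(15,0)=0. stock: 0 - 0 = 0. total_sold = 22
  Event 7 (sale 12): sell min(12,0)=0. stock: 0 - 0 = 0. total_sold = 22
  Event 8 (sale 22): sell min(22,0)=0. stock: 0 - 0 = 0. total_sold = 22
  Event 9 (sale 17): sell min(17,0)=0. stock: 0 - 0 = 0. total_sold = 22
  Event 10 (sale 11): sell min(11,0)=0. stock: 0 - 0 = 0. total_sold = 22
  Event 11 (sale 7): sell min(7,0)=0. stock: 0 - 0 = 0. total_sold = 22
  Event 12 (restock 7): 0 + 7 = 7
  Event 13 (restock 11): 7 + 11 = 18
  Event 14 (sale 5): sell min(5,18)=5. stock: 18 - 5 = 13. total_sold = 27
  Event 15 (return 4): 13 + 4 = 17
Final: stock = 17, total_sold = 27

First zero at event 1.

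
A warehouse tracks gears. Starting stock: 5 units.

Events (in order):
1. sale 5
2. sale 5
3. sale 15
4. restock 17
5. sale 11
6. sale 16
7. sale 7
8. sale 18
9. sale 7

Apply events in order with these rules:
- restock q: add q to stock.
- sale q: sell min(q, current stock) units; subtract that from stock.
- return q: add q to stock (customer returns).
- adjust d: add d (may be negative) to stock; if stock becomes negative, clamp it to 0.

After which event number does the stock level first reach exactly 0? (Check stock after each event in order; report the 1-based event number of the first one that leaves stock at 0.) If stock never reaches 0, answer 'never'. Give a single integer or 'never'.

Processing events:
Start: stock = 5
  Event 1 (sale 5): sell min(5,5)=5. stock: 5 - 5 = 0. total_sold = 5
  Event 2 (sale 5): sell min(5,0)=0. stock: 0 - 0 = 0. total_sold = 5
  Event 3 (sale 15): sell min(15,0)=0. stock: 0 - 0 = 0. total_sold = 5
  Event 4 (restock 17): 0 + 17 = 17
  Event 5 (sale 11): sell min(11,17)=11. stock: 17 - 11 = 6. total_sold = 16
  Event 6 (sale 16): sell min(16,6)=6. stock: 6 - 6 = 0. total_sold = 22
  Event 7 (sale 7): sell min(7,0)=0. stock: 0 - 0 = 0. total_sold = 22
  Event 8 (sale 18): sell min(18,0)=0. stock: 0 - 0 = 0. total_sold = 22
  Event 9 (sale 7): sell min(7,0)=0. stock: 0 - 0 = 0. total_sold = 22
Final: stock = 0, total_sold = 22

First zero at event 1.

Answer: 1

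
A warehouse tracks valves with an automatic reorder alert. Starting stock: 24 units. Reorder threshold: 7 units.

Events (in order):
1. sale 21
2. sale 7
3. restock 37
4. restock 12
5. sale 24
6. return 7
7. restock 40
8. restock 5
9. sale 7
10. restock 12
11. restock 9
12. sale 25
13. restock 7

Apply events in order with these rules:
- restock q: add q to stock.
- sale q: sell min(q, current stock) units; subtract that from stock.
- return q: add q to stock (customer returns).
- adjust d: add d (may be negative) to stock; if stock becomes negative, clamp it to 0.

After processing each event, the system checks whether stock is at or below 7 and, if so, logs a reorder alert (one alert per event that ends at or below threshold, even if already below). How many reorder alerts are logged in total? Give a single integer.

Answer: 2

Derivation:
Processing events:
Start: stock = 24
  Event 1 (sale 21): sell min(21,24)=21. stock: 24 - 21 = 3. total_sold = 21
  Event 2 (sale 7): sell min(7,3)=3. stock: 3 - 3 = 0. total_sold = 24
  Event 3 (restock 37): 0 + 37 = 37
  Event 4 (restock 12): 37 + 12 = 49
  Event 5 (sale 24): sell min(24,49)=24. stock: 49 - 24 = 25. total_sold = 48
  Event 6 (return 7): 25 + 7 = 32
  Event 7 (restock 40): 32 + 40 = 72
  Event 8 (restock 5): 72 + 5 = 77
  Event 9 (sale 7): sell min(7,77)=7. stock: 77 - 7 = 70. total_sold = 55
  Event 10 (restock 12): 70 + 12 = 82
  Event 11 (restock 9): 82 + 9 = 91
  Event 12 (sale 25): sell min(25,91)=25. stock: 91 - 25 = 66. total_sold = 80
  Event 13 (restock 7): 66 + 7 = 73
Final: stock = 73, total_sold = 80

Checking against threshold 7:
  After event 1: stock=3 <= 7 -> ALERT
  After event 2: stock=0 <= 7 -> ALERT
  After event 3: stock=37 > 7
  After event 4: stock=49 > 7
  After event 5: stock=25 > 7
  After event 6: stock=32 > 7
  After event 7: stock=72 > 7
  After event 8: stock=77 > 7
  After event 9: stock=70 > 7
  After event 10: stock=82 > 7
  After event 11: stock=91 > 7
  After event 12: stock=66 > 7
  After event 13: stock=73 > 7
Alert events: [1, 2]. Count = 2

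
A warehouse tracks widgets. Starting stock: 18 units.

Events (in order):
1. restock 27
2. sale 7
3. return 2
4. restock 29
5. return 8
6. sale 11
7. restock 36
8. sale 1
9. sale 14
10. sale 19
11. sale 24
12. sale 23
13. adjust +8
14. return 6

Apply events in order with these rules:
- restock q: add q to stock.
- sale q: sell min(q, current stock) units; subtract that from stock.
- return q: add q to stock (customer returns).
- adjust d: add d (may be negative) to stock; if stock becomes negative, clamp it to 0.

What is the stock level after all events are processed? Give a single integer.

Answer: 35

Derivation:
Processing events:
Start: stock = 18
  Event 1 (restock 27): 18 + 27 = 45
  Event 2 (sale 7): sell min(7,45)=7. stock: 45 - 7 = 38. total_sold = 7
  Event 3 (return 2): 38 + 2 = 40
  Event 4 (restock 29): 40 + 29 = 69
  Event 5 (return 8): 69 + 8 = 77
  Event 6 (sale 11): sell min(11,77)=11. stock: 77 - 11 = 66. total_sold = 18
  Event 7 (restock 36): 66 + 36 = 102
  Event 8 (sale 1): sell min(1,102)=1. stock: 102 - 1 = 101. total_sold = 19
  Event 9 (sale 14): sell min(14,101)=14. stock: 101 - 14 = 87. total_sold = 33
  Event 10 (sale 19): sell min(19,87)=19. stock: 87 - 19 = 68. total_sold = 52
  Event 11 (sale 24): sell min(24,68)=24. stock: 68 - 24 = 44. total_sold = 76
  Event 12 (sale 23): sell min(23,44)=23. stock: 44 - 23 = 21. total_sold = 99
  Event 13 (adjust +8): 21 + 8 = 29
  Event 14 (return 6): 29 + 6 = 35
Final: stock = 35, total_sold = 99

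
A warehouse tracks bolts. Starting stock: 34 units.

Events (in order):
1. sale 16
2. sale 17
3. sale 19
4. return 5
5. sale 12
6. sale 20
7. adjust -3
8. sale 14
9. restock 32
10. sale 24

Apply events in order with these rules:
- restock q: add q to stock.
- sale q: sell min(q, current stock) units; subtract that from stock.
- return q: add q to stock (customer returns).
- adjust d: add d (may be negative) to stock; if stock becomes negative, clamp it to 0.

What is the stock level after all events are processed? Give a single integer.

Answer: 8

Derivation:
Processing events:
Start: stock = 34
  Event 1 (sale 16): sell min(16,34)=16. stock: 34 - 16 = 18. total_sold = 16
  Event 2 (sale 17): sell min(17,18)=17. stock: 18 - 17 = 1. total_sold = 33
  Event 3 (sale 19): sell min(19,1)=1. stock: 1 - 1 = 0. total_sold = 34
  Event 4 (return 5): 0 + 5 = 5
  Event 5 (sale 12): sell min(12,5)=5. stock: 5 - 5 = 0. total_sold = 39
  Event 6 (sale 20): sell min(20,0)=0. stock: 0 - 0 = 0. total_sold = 39
  Event 7 (adjust -3): 0 + -3 = 0 (clamped to 0)
  Event 8 (sale 14): sell min(14,0)=0. stock: 0 - 0 = 0. total_sold = 39
  Event 9 (restock 32): 0 + 32 = 32
  Event 10 (sale 24): sell min(24,32)=24. stock: 32 - 24 = 8. total_sold = 63
Final: stock = 8, total_sold = 63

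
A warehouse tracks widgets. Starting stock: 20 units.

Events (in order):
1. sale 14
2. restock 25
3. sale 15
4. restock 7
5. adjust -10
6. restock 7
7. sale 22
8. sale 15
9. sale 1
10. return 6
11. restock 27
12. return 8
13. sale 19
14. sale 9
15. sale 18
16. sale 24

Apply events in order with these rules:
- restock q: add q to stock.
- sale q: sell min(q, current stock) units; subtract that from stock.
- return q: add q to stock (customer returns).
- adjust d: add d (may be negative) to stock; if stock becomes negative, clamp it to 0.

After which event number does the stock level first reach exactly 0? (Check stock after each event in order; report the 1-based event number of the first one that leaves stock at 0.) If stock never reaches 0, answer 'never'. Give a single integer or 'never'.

Answer: 7

Derivation:
Processing events:
Start: stock = 20
  Event 1 (sale 14): sell min(14,20)=14. stock: 20 - 14 = 6. total_sold = 14
  Event 2 (restock 25): 6 + 25 = 31
  Event 3 (sale 15): sell min(15,31)=15. stock: 31 - 15 = 16. total_sold = 29
  Event 4 (restock 7): 16 + 7 = 23
  Event 5 (adjust -10): 23 + -10 = 13
  Event 6 (restock 7): 13 + 7 = 20
  Event 7 (sale 22): sell min(22,20)=20. stock: 20 - 20 = 0. total_sold = 49
  Event 8 (sale 15): sell min(15,0)=0. stock: 0 - 0 = 0. total_sold = 49
  Event 9 (sale 1): sell min(1,0)=0. stock: 0 - 0 = 0. total_sold = 49
  Event 10 (return 6): 0 + 6 = 6
  Event 11 (restock 27): 6 + 27 = 33
  Event 12 (return 8): 33 + 8 = 41
  Event 13 (sale 19): sell min(19,41)=19. stock: 41 - 19 = 22. total_sold = 68
  Event 14 (sale 9): sell min(9,22)=9. stock: 22 - 9 = 13. total_sold = 77
  Event 15 (sale 18): sell min(18,13)=13. stock: 13 - 13 = 0. total_sold = 90
  Event 16 (sale 24): sell min(24,0)=0. stock: 0 - 0 = 0. total_sold = 90
Final: stock = 0, total_sold = 90

First zero at event 7.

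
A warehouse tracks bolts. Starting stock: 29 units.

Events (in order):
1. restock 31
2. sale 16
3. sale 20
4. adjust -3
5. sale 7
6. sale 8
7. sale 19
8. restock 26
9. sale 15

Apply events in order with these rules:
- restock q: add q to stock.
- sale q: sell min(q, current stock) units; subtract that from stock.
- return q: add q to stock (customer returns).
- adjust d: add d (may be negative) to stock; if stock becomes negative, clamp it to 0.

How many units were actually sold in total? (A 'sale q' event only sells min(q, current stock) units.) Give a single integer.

Answer: 72

Derivation:
Processing events:
Start: stock = 29
  Event 1 (restock 31): 29 + 31 = 60
  Event 2 (sale 16): sell min(16,60)=16. stock: 60 - 16 = 44. total_sold = 16
  Event 3 (sale 20): sell min(20,44)=20. stock: 44 - 20 = 24. total_sold = 36
  Event 4 (adjust -3): 24 + -3 = 21
  Event 5 (sale 7): sell min(7,21)=7. stock: 21 - 7 = 14. total_sold = 43
  Event 6 (sale 8): sell min(8,14)=8. stock: 14 - 8 = 6. total_sold = 51
  Event 7 (sale 19): sell min(19,6)=6. stock: 6 - 6 = 0. total_sold = 57
  Event 8 (restock 26): 0 + 26 = 26
  Event 9 (sale 15): sell min(15,26)=15. stock: 26 - 15 = 11. total_sold = 72
Final: stock = 11, total_sold = 72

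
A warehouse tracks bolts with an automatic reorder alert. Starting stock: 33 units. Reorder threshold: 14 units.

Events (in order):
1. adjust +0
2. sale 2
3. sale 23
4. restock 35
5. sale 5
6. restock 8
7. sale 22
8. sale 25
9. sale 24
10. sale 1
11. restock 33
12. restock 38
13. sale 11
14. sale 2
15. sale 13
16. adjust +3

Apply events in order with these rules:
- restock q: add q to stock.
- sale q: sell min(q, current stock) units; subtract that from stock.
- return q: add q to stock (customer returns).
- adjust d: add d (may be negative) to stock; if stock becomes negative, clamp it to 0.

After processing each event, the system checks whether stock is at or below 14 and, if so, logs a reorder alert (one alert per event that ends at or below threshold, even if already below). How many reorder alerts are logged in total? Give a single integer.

Processing events:
Start: stock = 33
  Event 1 (adjust +0): 33 + 0 = 33
  Event 2 (sale 2): sell min(2,33)=2. stock: 33 - 2 = 31. total_sold = 2
  Event 3 (sale 23): sell min(23,31)=23. stock: 31 - 23 = 8. total_sold = 25
  Event 4 (restock 35): 8 + 35 = 43
  Event 5 (sale 5): sell min(5,43)=5. stock: 43 - 5 = 38. total_sold = 30
  Event 6 (restock 8): 38 + 8 = 46
  Event 7 (sale 22): sell min(22,46)=22. stock: 46 - 22 = 24. total_sold = 52
  Event 8 (sale 25): sell min(25,24)=24. stock: 24 - 24 = 0. total_sold = 76
  Event 9 (sale 24): sell min(24,0)=0. stock: 0 - 0 = 0. total_sold = 76
  Event 10 (sale 1): sell min(1,0)=0. stock: 0 - 0 = 0. total_sold = 76
  Event 11 (restock 33): 0 + 33 = 33
  Event 12 (restock 38): 33 + 38 = 71
  Event 13 (sale 11): sell min(11,71)=11. stock: 71 - 11 = 60. total_sold = 87
  Event 14 (sale 2): sell min(2,60)=2. stock: 60 - 2 = 58. total_sold = 89
  Event 15 (sale 13): sell min(13,58)=13. stock: 58 - 13 = 45. total_sold = 102
  Event 16 (adjust +3): 45 + 3 = 48
Final: stock = 48, total_sold = 102

Checking against threshold 14:
  After event 1: stock=33 > 14
  After event 2: stock=31 > 14
  After event 3: stock=8 <= 14 -> ALERT
  After event 4: stock=43 > 14
  After event 5: stock=38 > 14
  After event 6: stock=46 > 14
  After event 7: stock=24 > 14
  After event 8: stock=0 <= 14 -> ALERT
  After event 9: stock=0 <= 14 -> ALERT
  After event 10: stock=0 <= 14 -> ALERT
  After event 11: stock=33 > 14
  After event 12: stock=71 > 14
  After event 13: stock=60 > 14
  After event 14: stock=58 > 14
  After event 15: stock=45 > 14
  After event 16: stock=48 > 14
Alert events: [3, 8, 9, 10]. Count = 4

Answer: 4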